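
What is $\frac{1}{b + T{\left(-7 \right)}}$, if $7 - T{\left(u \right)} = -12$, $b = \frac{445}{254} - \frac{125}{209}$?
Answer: $\frac{53086}{1069889} \approx 0.049618$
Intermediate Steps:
$b = \frac{61255}{53086}$ ($b = 445 \cdot \frac{1}{254} - \frac{125}{209} = \frac{445}{254} - \frac{125}{209} = \frac{61255}{53086} \approx 1.1539$)
$T{\left(u \right)} = 19$ ($T{\left(u \right)} = 7 - -12 = 7 + 12 = 19$)
$\frac{1}{b + T{\left(-7 \right)}} = \frac{1}{\frac{61255}{53086} + 19} = \frac{1}{\frac{1069889}{53086}} = \frac{53086}{1069889}$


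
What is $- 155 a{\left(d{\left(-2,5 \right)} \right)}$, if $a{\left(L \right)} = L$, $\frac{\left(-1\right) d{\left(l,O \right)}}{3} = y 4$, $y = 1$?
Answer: $1860$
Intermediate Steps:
$d{\left(l,O \right)} = -12$ ($d{\left(l,O \right)} = - 3 \cdot 1 \cdot 4 = \left(-3\right) 4 = -12$)
$- 155 a{\left(d{\left(-2,5 \right)} \right)} = \left(-155\right) \left(-12\right) = 1860$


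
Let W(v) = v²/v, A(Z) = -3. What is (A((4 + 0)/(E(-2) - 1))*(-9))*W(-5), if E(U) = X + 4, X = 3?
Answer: -135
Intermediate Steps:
E(U) = 7 (E(U) = 3 + 4 = 7)
W(v) = v
(A((4 + 0)/(E(-2) - 1))*(-9))*W(-5) = -3*(-9)*(-5) = 27*(-5) = -135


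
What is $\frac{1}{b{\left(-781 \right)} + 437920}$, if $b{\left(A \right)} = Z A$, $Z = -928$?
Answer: $\frac{1}{1162688} \approx 8.6008 \cdot 10^{-7}$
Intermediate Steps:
$b{\left(A \right)} = - 928 A$
$\frac{1}{b{\left(-781 \right)} + 437920} = \frac{1}{\left(-928\right) \left(-781\right) + 437920} = \frac{1}{724768 + 437920} = \frac{1}{1162688}$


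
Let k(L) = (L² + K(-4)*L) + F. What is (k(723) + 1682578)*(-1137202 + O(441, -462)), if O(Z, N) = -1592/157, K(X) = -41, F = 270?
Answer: -388496274063804/157 ≈ -2.4745e+12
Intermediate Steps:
O(Z, N) = -1592/157 (O(Z, N) = -1592*1/157 = -1592/157)
k(L) = 270 + L² - 41*L (k(L) = (L² - 41*L) + 270 = 270 + L² - 41*L)
(k(723) + 1682578)*(-1137202 + O(441, -462)) = ((270 + 723² - 41*723) + 1682578)*(-1137202 - 1592/157) = ((270 + 522729 - 29643) + 1682578)*(-178542306/157) = (493356 + 1682578)*(-178542306/157) = 2175934*(-178542306/157) = -388496274063804/157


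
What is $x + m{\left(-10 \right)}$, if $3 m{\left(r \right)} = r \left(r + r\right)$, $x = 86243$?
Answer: $\frac{258929}{3} \approx 86310.0$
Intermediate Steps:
$m{\left(r \right)} = \frac{2 r^{2}}{3}$ ($m{\left(r \right)} = \frac{r \left(r + r\right)}{3} = \frac{r 2 r}{3} = \frac{2 r^{2}}{3}$)
$x + m{\left(-10 \right)} = 86243 + \frac{2 \left(-10\right)^{2}}{3} = 86243 + \frac{2}{3} \cdot 100 = 86243 + \frac{200}{3} = \frac{258929}{3}$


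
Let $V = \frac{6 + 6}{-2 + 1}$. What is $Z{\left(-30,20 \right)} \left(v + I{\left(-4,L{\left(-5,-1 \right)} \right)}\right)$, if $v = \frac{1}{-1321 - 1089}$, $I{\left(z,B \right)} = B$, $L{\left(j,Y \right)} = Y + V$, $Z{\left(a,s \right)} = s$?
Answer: $- \frac{62662}{241} \approx -260.01$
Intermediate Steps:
$V = -12$ ($V = \frac{12}{-1} = 12 \left(-1\right) = -12$)
$L{\left(j,Y \right)} = -12 + Y$ ($L{\left(j,Y \right)} = Y - 12 = -12 + Y$)
$v = - \frac{1}{2410}$ ($v = \frac{1}{-2410} = - \frac{1}{2410} \approx -0.00041494$)
$Z{\left(-30,20 \right)} \left(v + I{\left(-4,L{\left(-5,-1 \right)} \right)}\right) = 20 \left(- \frac{1}{2410} - 13\right) = 20 \left(- \frac{31331}{2410}\right) = - \frac{62662}{241}$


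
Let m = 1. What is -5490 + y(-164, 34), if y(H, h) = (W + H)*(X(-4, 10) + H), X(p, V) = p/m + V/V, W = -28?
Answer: 26574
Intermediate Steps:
X(p, V) = 1 + p (X(p, V) = p/1 + V/V = p*1 + 1 = p + 1 = 1 + p)
y(H, h) = (-28 + H)*(-3 + H) (y(H, h) = (-28 + H)*((1 - 4) + H) = (-28 + H)*(-3 + H))
-5490 + y(-164, 34) = -5490 + (84 + (-164)² - 31*(-164)) = -5490 + (84 + 26896 + 5084) = -5490 + 32064 = 26574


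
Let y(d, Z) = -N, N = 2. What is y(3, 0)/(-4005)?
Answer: 2/4005 ≈ 0.00049938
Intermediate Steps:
y(d, Z) = -2 (y(d, Z) = -1*2 = -2)
y(3, 0)/(-4005) = -2/(-4005) = -1/4005*(-2) = 2/4005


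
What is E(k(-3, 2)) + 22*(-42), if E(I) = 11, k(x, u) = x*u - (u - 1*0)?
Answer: -913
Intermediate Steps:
k(x, u) = -u + u*x (k(x, u) = u*x - (u + 0) = u*x - u = -u + u*x)
E(k(-3, 2)) + 22*(-42) = 11 + 22*(-42) = 11 - 924 = -913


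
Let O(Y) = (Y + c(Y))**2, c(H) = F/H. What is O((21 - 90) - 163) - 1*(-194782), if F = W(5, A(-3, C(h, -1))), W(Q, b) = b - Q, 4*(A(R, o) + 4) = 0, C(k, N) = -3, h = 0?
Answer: 13380000593/53824 ≈ 2.4859e+5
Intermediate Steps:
A(R, o) = -4 (A(R, o) = -4 + (1/4)*0 = -4 + 0 = -4)
F = -9 (F = -4 - 1*5 = -4 - 5 = -9)
c(H) = -9/H
O(Y) = (Y - 9/Y)**2
O((21 - 90) - 163) - 1*(-194782) = (-9 + ((21 - 90) - 163)**2)**2/((21 - 90) - 163)**2 - 1*(-194782) = (-9 + (-69 - 163)**2)**2/(-69 - 163)**2 + 194782 = (-9 + (-232)**2)**2/(-232)**2 + 194782 = (-9 + 53824)**2/53824 + 194782 = (1/53824)*53815**2 + 194782 = (1/53824)*2896054225 + 194782 = 2896054225/53824 + 194782 = 13380000593/53824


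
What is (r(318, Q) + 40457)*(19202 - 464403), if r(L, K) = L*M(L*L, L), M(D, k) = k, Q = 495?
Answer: -63032002781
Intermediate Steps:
r(L, K) = L² (r(L, K) = L*L = L²)
(r(318, Q) + 40457)*(19202 - 464403) = (318² + 40457)*(19202 - 464403) = (101124 + 40457)*(-445201) = 141581*(-445201) = -63032002781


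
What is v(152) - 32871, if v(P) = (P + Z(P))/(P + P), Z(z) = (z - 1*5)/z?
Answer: -1518879917/46208 ≈ -32871.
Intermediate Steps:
Z(z) = (-5 + z)/z (Z(z) = (z - 5)/z = (-5 + z)/z)
v(P) = (P + (-5 + P)/P)/(2*P) (v(P) = (P + (-5 + P)/P)/(P + P) = (P + (-5 + P)/P)/((2*P)) = (P + (-5 + P)/P)*(1/(2*P)) = (P + (-5 + P)/P)/(2*P))
v(152) - 32871 = (½)*(-5 + 152 + 152²)/152² - 32871 = (½)*(1/23104)*(-5 + 152 + 23104) - 32871 = (½)*(1/23104)*23251 - 32871 = 23251/46208 - 32871 = -1518879917/46208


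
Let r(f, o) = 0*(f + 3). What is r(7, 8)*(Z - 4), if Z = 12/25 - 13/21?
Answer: 0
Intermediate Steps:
r(f, o) = 0 (r(f, o) = 0*(3 + f) = 0)
Z = -73/525 (Z = 12*(1/25) - 13*1/21 = 12/25 - 13/21 = -73/525 ≈ -0.13905)
r(7, 8)*(Z - 4) = 0*(-73/525 - 4) = 0*(-2173/525) = 0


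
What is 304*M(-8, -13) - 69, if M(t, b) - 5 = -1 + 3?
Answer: 2059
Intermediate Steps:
M(t, b) = 7 (M(t, b) = 5 + (-1 + 3) = 5 + 2 = 7)
304*M(-8, -13) - 69 = 304*7 - 69 = 2128 - 69 = 2059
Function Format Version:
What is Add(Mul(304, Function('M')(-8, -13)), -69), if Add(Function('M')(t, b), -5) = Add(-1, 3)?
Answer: 2059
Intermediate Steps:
Function('M')(t, b) = 7 (Function('M')(t, b) = Add(5, Add(-1, 3)) = Add(5, 2) = 7)
Add(Mul(304, Function('M')(-8, -13)), -69) = Add(Mul(304, 7), -69) = Add(2128, -69) = 2059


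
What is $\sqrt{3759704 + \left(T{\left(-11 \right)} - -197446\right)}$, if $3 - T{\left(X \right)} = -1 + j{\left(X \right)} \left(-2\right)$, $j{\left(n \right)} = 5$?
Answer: $2 \sqrt{989291} \approx 1989.3$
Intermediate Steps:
$T{\left(X \right)} = 14$ ($T{\left(X \right)} = 3 - \left(-1 + 5 \left(-2\right)\right) = 3 - \left(-1 - 10\right) = 3 - -11 = 3 + 11 = 14$)
$\sqrt{3759704 + \left(T{\left(-11 \right)} - -197446\right)} = \sqrt{3759704 + \left(14 - -197446\right)} = \sqrt{3759704 + \left(14 + 197446\right)} = \sqrt{3759704 + 197460} = \sqrt{3957164} = 2 \sqrt{989291}$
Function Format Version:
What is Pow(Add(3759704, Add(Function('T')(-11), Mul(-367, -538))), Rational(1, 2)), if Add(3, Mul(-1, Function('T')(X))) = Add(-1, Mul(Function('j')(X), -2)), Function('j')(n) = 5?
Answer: Mul(2, Pow(989291, Rational(1, 2))) ≈ 1989.3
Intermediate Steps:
Function('T')(X) = 14 (Function('T')(X) = Add(3, Mul(-1, Add(-1, Mul(5, -2)))) = Add(3, Mul(-1, Add(-1, -10))) = Add(3, Mul(-1, -11)) = Add(3, 11) = 14)
Pow(Add(3759704, Add(Function('T')(-11), Mul(-367, -538))), Rational(1, 2)) = Pow(Add(3759704, Add(14, Mul(-367, -538))), Rational(1, 2)) = Pow(Add(3759704, Add(14, 197446)), Rational(1, 2)) = Pow(Add(3759704, 197460), Rational(1, 2)) = Pow(3957164, Rational(1, 2)) = Mul(2, Pow(989291, Rational(1, 2)))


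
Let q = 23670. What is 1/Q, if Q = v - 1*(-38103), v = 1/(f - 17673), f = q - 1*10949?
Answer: 4952/188686055 ≈ 2.6245e-5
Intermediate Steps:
f = 12721 (f = 23670 - 1*10949 = 23670 - 10949 = 12721)
v = -1/4952 (v = 1/(12721 - 17673) = 1/(-4952) = -1/4952 ≈ -0.00020194)
Q = 188686055/4952 (Q = -1/4952 - 1*(-38103) = -1/4952 + 38103 = 188686055/4952 ≈ 38103.)
1/Q = 1/(188686055/4952) = 4952/188686055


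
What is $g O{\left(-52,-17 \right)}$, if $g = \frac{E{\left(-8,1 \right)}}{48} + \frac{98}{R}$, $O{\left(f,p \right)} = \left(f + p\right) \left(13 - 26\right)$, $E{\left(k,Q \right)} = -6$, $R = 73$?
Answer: $\frac{637767}{584} \approx 1092.1$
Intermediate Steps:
$O{\left(f,p \right)} = - 13 f - 13 p$ ($O{\left(f,p \right)} = \left(f + p\right) \left(-13\right) = - 13 f - 13 p$)
$g = \frac{711}{584}$ ($g = - \frac{6}{48} + \frac{98}{73} = \left(-6\right) \frac{1}{48} + 98 \cdot \frac{1}{73} = - \frac{1}{8} + \frac{98}{73} = \frac{711}{584} \approx 1.2175$)
$g O{\left(-52,-17 \right)} = \frac{711 \left(\left(-13\right) \left(-52\right) - -221\right)}{584} = \frac{711 \left(676 + 221\right)}{584} = \frac{711}{584} \cdot 897 = \frac{637767}{584}$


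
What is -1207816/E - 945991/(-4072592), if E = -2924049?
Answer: 7685065816631/11908458565008 ≈ 0.64534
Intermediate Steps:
-1207816/E - 945991/(-4072592) = -1207816/(-2924049) - 945991/(-4072592) = -1207816*(-1/2924049) - 945991*(-1/4072592) = 1207816/2924049 + 945991/4072592 = 7685065816631/11908458565008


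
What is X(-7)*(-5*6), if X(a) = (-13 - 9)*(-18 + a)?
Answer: -16500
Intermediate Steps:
X(a) = 396 - 22*a (X(a) = -22*(-18 + a) = 396 - 22*a)
X(-7)*(-5*6) = (396 - 22*(-7))*(-5*6) = (396 + 154)*(-30) = 550*(-30) = -16500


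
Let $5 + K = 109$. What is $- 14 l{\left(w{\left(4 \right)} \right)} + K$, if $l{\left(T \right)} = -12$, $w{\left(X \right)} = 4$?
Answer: $272$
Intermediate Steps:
$K = 104$ ($K = -5 + 109 = 104$)
$- 14 l{\left(w{\left(4 \right)} \right)} + K = \left(-14\right) \left(-12\right) + 104 = 168 + 104 = 272$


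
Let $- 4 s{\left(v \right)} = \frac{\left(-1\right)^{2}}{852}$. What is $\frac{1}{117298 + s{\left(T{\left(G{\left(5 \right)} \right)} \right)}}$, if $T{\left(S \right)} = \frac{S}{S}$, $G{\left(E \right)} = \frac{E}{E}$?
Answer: $\frac{3408}{399751583} \approx 8.5253 \cdot 10^{-6}$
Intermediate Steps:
$G{\left(E \right)} = 1$
$T{\left(S \right)} = 1$
$s{\left(v \right)} = - \frac{1}{3408}$ ($s{\left(v \right)} = - \frac{\left(-1\right)^{2} \cdot \frac{1}{852}}{4} = - \frac{1 \cdot \frac{1}{852}}{4} = \left(- \frac{1}{4}\right) \frac{1}{852} = - \frac{1}{3408}$)
$\frac{1}{117298 + s{\left(T{\left(G{\left(5 \right)} \right)} \right)}} = \frac{1}{117298 - \frac{1}{3408}} = \frac{1}{\frac{399751583}{3408}} = \frac{3408}{399751583}$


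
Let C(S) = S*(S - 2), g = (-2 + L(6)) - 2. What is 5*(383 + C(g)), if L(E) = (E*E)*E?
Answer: 224515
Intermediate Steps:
L(E) = E³ (L(E) = E²*E = E³)
g = 212 (g = (-2 + 6³) - 2 = (-2 + 216) - 2 = 214 - 2 = 212)
C(S) = S*(-2 + S)
5*(383 + C(g)) = 5*(383 + 212*(-2 + 212)) = 5*(383 + 212*210) = 5*(383 + 44520) = 5*44903 = 224515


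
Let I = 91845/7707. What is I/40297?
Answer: 30615/103522993 ≈ 0.00029573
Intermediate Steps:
I = 30615/2569 (I = 91845*(1/7707) = 30615/2569 ≈ 11.917)
I/40297 = (30615/2569)/40297 = (30615/2569)*(1/40297) = 30615/103522993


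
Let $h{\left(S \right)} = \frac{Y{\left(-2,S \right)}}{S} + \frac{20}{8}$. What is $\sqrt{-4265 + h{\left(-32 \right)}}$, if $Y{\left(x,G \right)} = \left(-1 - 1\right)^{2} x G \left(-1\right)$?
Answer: $\frac{i \sqrt{17018}}{2} \approx 65.227 i$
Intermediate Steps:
$Y{\left(x,G \right)} = - 4 G x$ ($Y{\left(x,G \right)} = \left(-2\right)^{2} G x \left(-1\right) = 4 G x \left(-1\right) = - 4 G x$)
$h{\left(S \right)} = \frac{21}{2}$ ($h{\left(S \right)} = \frac{\left(-4\right) S \left(-2\right)}{S} + \frac{20}{8} = \frac{8 S}{S} + 20 \cdot \frac{1}{8} = 8 + \frac{5}{2} = \frac{21}{2}$)
$\sqrt{-4265 + h{\left(-32 \right)}} = \sqrt{-4265 + \frac{21}{2}} = \sqrt{- \frac{8509}{2}} = \frac{i \sqrt{17018}}{2}$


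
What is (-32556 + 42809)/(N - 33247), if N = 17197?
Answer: -10253/16050 ≈ -0.63882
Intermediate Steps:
(-32556 + 42809)/(N - 33247) = (-32556 + 42809)/(17197 - 33247) = 10253/(-16050) = 10253*(-1/16050) = -10253/16050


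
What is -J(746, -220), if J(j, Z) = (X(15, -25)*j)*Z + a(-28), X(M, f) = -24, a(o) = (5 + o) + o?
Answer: -3938829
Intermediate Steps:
a(o) = 5 + 2*o
J(j, Z) = -51 - 24*Z*j (J(j, Z) = (-24*j)*Z + (5 + 2*(-28)) = -24*Z*j + (5 - 56) = -24*Z*j - 51 = -51 - 24*Z*j)
-J(746, -220) = -(-51 - 24*(-220)*746) = -(-51 + 3938880) = -1*3938829 = -3938829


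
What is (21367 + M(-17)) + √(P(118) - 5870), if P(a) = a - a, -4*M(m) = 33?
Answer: 85435/4 + I*√5870 ≈ 21359.0 + 76.616*I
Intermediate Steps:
M(m) = -33/4 (M(m) = -¼*33 = -33/4)
P(a) = 0
(21367 + M(-17)) + √(P(118) - 5870) = (21367 - 33/4) + √(0 - 5870) = 85435/4 + √(-5870) = 85435/4 + I*√5870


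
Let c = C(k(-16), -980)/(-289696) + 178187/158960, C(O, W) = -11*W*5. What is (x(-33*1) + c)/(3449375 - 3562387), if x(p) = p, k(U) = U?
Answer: 4194887489/14784690928960 ≈ 0.00028373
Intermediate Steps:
C(O, W) = -55*W
c = 122307151/130824080 (c = -55*(-980)/(-289696) + 178187/158960 = 53900*(-1/289696) + 178187*(1/158960) = -1225/6584 + 178187/158960 = 122307151/130824080 ≈ 0.93490)
(x(-33*1) + c)/(3449375 - 3562387) = (-33*1 + 122307151/130824080)/(3449375 - 3562387) = (-33 + 122307151/130824080)/(-113012) = -4194887489/130824080*(-1/113012) = 4194887489/14784690928960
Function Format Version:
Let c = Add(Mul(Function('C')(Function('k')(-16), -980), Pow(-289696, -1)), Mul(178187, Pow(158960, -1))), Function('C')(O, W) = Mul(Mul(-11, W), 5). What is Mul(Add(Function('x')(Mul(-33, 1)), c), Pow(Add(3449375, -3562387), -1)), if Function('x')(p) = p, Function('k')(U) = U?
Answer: Rational(4194887489, 14784690928960) ≈ 0.00028373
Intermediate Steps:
Function('C')(O, W) = Mul(-55, W)
c = Rational(122307151, 130824080) (c = Add(Mul(Mul(-55, -980), Pow(-289696, -1)), Mul(178187, Pow(158960, -1))) = Add(Mul(53900, Rational(-1, 289696)), Mul(178187, Rational(1, 158960))) = Add(Rational(-1225, 6584), Rational(178187, 158960)) = Rational(122307151, 130824080) ≈ 0.93490)
Mul(Add(Function('x')(Mul(-33, 1)), c), Pow(Add(3449375, -3562387), -1)) = Mul(Add(Mul(-33, 1), Rational(122307151, 130824080)), Pow(Add(3449375, -3562387), -1)) = Mul(Add(-33, Rational(122307151, 130824080)), Pow(-113012, -1)) = Mul(Rational(-4194887489, 130824080), Rational(-1, 113012)) = Rational(4194887489, 14784690928960)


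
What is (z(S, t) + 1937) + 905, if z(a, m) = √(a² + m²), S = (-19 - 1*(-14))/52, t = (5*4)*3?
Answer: 2842 + 5*√389377/52 ≈ 2902.0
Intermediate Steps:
t = 60 (t = 20*3 = 60)
S = -5/52 (S = (-19 + 14)*(1/52) = -5*1/52 = -5/52 ≈ -0.096154)
(z(S, t) + 1937) + 905 = (√((-5/52)² + 60²) + 1937) + 905 = (√(25/2704 + 3600) + 1937) + 905 = (√(9734425/2704) + 1937) + 905 = (5*√389377/52 + 1937) + 905 = (1937 + 5*√389377/52) + 905 = 2842 + 5*√389377/52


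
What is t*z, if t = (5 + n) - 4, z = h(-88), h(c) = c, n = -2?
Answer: 88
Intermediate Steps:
z = -88
t = -1 (t = (5 - 2) - 4 = 3 - 4 = -1)
t*z = -1*(-88) = 88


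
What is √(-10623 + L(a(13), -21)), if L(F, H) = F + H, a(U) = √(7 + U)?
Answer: √(-10644 + 2*√5) ≈ 103.15*I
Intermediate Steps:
√(-10623 + L(a(13), -21)) = √(-10623 + (√(7 + 13) - 21)) = √(-10623 + (√20 - 21)) = √(-10623 + (2*√5 - 21)) = √(-10623 + (-21 + 2*√5)) = √(-10644 + 2*√5)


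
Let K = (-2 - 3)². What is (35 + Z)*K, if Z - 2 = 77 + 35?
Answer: 3725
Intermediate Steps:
K = 25 (K = (-5)² = 25)
Z = 114 (Z = 2 + (77 + 35) = 2 + 112 = 114)
(35 + Z)*K = (35 + 114)*25 = 149*25 = 3725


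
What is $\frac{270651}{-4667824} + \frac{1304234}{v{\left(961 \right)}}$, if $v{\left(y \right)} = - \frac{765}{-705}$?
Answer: $\frac{286132920237151}{238059024} \approx 1.2019 \cdot 10^{6}$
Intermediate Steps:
$v{\left(y \right)} = \frac{51}{47}$ ($v{\left(y \right)} = \left(-765\right) \left(- \frac{1}{705}\right) = \frac{51}{47}$)
$\frac{270651}{-4667824} + \frac{1304234}{v{\left(961 \right)}} = \frac{270651}{-4667824} + \frac{1304234}{\frac{51}{47}} = 270651 \left(- \frac{1}{4667824}\right) + 1304234 \cdot \frac{47}{51} = - \frac{270651}{4667824} + \frac{61298998}{51} = \frac{286132920237151}{238059024}$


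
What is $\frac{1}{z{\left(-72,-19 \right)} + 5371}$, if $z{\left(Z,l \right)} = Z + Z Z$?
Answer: $\frac{1}{10483} \approx 9.5393 \cdot 10^{-5}$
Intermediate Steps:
$z{\left(Z,l \right)} = Z + Z^{2}$
$\frac{1}{z{\left(-72,-19 \right)} + 5371} = \frac{1}{- 72 \left(1 - 72\right) + 5371} = \frac{1}{\left(-72\right) \left(-71\right) + 5371} = \frac{1}{5112 + 5371} = \frac{1}{10483}$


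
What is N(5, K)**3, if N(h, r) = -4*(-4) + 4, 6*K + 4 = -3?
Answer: 8000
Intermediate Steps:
K = -7/6 (K = -2/3 + (1/6)*(-3) = -2/3 - 1/2 = -7/6 ≈ -1.1667)
N(h, r) = 20 (N(h, r) = 16 + 4 = 20)
N(5, K)**3 = 20**3 = 8000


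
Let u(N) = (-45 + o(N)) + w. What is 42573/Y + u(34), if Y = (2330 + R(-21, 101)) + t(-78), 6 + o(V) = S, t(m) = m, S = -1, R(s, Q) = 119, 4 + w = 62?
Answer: 56799/2371 ≈ 23.956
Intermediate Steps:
w = 58 (w = -4 + 62 = 58)
o(V) = -7 (o(V) = -6 - 1 = -7)
Y = 2371 (Y = (2330 + 119) - 78 = 2449 - 78 = 2371)
u(N) = 6 (u(N) = (-45 - 7) + 58 = -52 + 58 = 6)
42573/Y + u(34) = 42573/2371 + 6 = 56799/2371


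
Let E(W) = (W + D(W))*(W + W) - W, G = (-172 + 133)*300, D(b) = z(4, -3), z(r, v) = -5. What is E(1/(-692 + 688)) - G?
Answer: 93623/8 ≈ 11703.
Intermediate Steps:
D(b) = -5
G = -11700 (G = -39*300 = -11700)
E(W) = -W + 2*W*(-5 + W) (E(W) = (W - 5)*(W + W) - W = (-5 + W)*(2*W) - W = 2*W*(-5 + W) - W = -W + 2*W*(-5 + W))
E(1/(-692 + 688)) - G = (-11 + 2/(-692 + 688))/(-692 + 688) - 1*(-11700) = (-11 + 2/(-4))/(-4) + 11700 = -(-11 + 2*(-1/4))/4 + 11700 = -(-11 - 1/2)/4 + 11700 = -1/4*(-23/2) + 11700 = 23/8 + 11700 = 93623/8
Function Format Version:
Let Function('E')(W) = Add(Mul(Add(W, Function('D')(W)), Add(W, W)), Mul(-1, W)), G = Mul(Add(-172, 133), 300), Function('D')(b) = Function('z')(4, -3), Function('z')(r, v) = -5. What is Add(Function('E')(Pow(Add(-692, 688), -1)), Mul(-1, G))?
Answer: Rational(93623, 8) ≈ 11703.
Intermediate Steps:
Function('D')(b) = -5
G = -11700 (G = Mul(-39, 300) = -11700)
Function('E')(W) = Add(Mul(-1, W), Mul(2, W, Add(-5, W))) (Function('E')(W) = Add(Mul(Add(W, -5), Add(W, W)), Mul(-1, W)) = Add(Mul(Add(-5, W), Mul(2, W)), Mul(-1, W)) = Add(Mul(2, W, Add(-5, W)), Mul(-1, W)) = Add(Mul(-1, W), Mul(2, W, Add(-5, W))))
Add(Function('E')(Pow(Add(-692, 688), -1)), Mul(-1, G)) = Add(Mul(Pow(Add(-692, 688), -1), Add(-11, Mul(2, Pow(Add(-692, 688), -1)))), Mul(-1, -11700)) = Add(Mul(Pow(-4, -1), Add(-11, Mul(2, Pow(-4, -1)))), 11700) = Add(Mul(Rational(-1, 4), Add(-11, Mul(2, Rational(-1, 4)))), 11700) = Add(Mul(Rational(-1, 4), Add(-11, Rational(-1, 2))), 11700) = Add(Mul(Rational(-1, 4), Rational(-23, 2)), 11700) = Add(Rational(23, 8), 11700) = Rational(93623, 8)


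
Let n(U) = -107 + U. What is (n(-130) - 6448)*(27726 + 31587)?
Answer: -396507405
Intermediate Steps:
(n(-130) - 6448)*(27726 + 31587) = ((-107 - 130) - 6448)*(27726 + 31587) = (-237 - 6448)*59313 = -6685*59313 = -396507405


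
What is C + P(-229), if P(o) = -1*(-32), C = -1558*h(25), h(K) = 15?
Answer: -23338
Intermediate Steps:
C = -23370 (C = -1558*15 = -23370)
P(o) = 32
C + P(-229) = -23370 + 32 = -23338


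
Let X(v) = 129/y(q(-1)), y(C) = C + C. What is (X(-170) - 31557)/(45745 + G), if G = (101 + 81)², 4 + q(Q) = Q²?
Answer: -63157/157738 ≈ -0.40039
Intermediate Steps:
q(Q) = -4 + Q²
y(C) = 2*C
G = 33124 (G = 182² = 33124)
X(v) = -43/2 (X(v) = 129/((2*(-4 + (-1)²))) = 129/((2*(-4 + 1))) = 129/((2*(-3))) = 129/(-6) = 129*(-⅙) = -43/2)
(X(-170) - 31557)/(45745 + G) = (-43/2 - 31557)/(45745 + 33124) = -63157/2/78869 = -63157/2*1/78869 = -63157/157738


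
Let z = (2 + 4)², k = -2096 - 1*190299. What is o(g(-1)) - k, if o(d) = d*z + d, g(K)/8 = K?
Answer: 192099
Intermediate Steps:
k = -192395 (k = -2096 - 190299 = -192395)
z = 36 (z = 6² = 36)
g(K) = 8*K
o(d) = 37*d (o(d) = d*36 + d = 36*d + d = 37*d)
o(g(-1)) - k = 37*(8*(-1)) - 1*(-192395) = 37*(-8) + 192395 = -296 + 192395 = 192099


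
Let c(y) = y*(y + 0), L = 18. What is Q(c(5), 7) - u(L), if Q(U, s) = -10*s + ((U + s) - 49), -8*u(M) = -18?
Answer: -357/4 ≈ -89.250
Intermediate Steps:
u(M) = 9/4 (u(M) = -1/8*(-18) = 9/4)
c(y) = y**2 (c(y) = y*y = y**2)
Q(U, s) = -49 + U - 9*s (Q(U, s) = -10*s + (-49 + U + s) = -49 + U - 9*s)
Q(c(5), 7) - u(L) = (-49 + 5**2 - 9*7) - 1*9/4 = (-49 + 25 - 63) - 9/4 = -87 - 9/4 = -357/4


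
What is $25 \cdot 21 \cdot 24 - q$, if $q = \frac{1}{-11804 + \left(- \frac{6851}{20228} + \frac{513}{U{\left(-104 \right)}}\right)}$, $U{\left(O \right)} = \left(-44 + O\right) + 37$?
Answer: $\frac{8566304891372}{679865463} \approx 12600.0$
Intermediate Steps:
$U{\left(O \right)} = -7 + O$
$q = - \frac{57572}{679865463}$ ($q = \frac{1}{-11804 + \left(- \frac{6851}{20228} + \frac{513}{-7 - 104}\right)} = \frac{1}{-11804 + \left(\left(-6851\right) \frac{1}{20228} + \frac{513}{-111}\right)} = \frac{1}{-11804 + \left(- \frac{527}{1556} + 513 \left(- \frac{1}{111}\right)\right)} = \frac{1}{-11804 - \frac{285575}{57572}} = \frac{1}{- \frac{679865463}{57572}} = - \frac{57572}{679865463} \approx -8.4681 \cdot 10^{-5}$)
$25 \cdot 21 \cdot 24 - q = 25 \cdot 21 \cdot 24 - - \frac{57572}{679865463} = 525 \cdot 24 + \frac{57572}{679865463} = 12600 + \frac{57572}{679865463} = \frac{8566304891372}{679865463}$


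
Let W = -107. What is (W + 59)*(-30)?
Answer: 1440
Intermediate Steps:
(W + 59)*(-30) = (-107 + 59)*(-30) = -48*(-30) = 1440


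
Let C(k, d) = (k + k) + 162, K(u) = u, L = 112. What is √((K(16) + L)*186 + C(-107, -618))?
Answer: 2*√5939 ≈ 154.13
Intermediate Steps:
C(k, d) = 162 + 2*k (C(k, d) = 2*k + 162 = 162 + 2*k)
√((K(16) + L)*186 + C(-107, -618)) = √((16 + 112)*186 + (162 + 2*(-107))) = √(128*186 + (162 - 214)) = √(23808 - 52) = √23756 = 2*√5939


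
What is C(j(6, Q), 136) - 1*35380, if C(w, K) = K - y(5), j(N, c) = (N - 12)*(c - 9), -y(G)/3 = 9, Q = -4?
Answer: -35217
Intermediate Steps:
y(G) = -27 (y(G) = -3*9 = -27)
j(N, c) = (-12 + N)*(-9 + c)
C(w, K) = 27 + K (C(w, K) = K - 1*(-27) = K + 27 = 27 + K)
C(j(6, Q), 136) - 1*35380 = (27 + 136) - 1*35380 = 163 - 35380 = -35217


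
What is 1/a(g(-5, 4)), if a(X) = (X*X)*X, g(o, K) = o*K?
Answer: -1/8000 ≈ -0.00012500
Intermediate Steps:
g(o, K) = K*o
a(X) = X**3 (a(X) = X**2*X = X**3)
1/a(g(-5, 4)) = 1/((4*(-5))**3) = 1/((-20)**3) = 1/(-8000) = -1/8000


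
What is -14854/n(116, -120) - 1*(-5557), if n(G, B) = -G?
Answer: 329733/58 ≈ 5685.1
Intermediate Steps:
-14854/n(116, -120) - 1*(-5557) = -14854/((-1*116)) - 1*(-5557) = -14854/(-116) + 5557 = -14854*(-1/116) + 5557 = 7427/58 + 5557 = 329733/58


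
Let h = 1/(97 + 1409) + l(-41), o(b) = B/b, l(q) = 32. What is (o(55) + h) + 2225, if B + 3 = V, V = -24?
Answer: 186906703/82830 ≈ 2256.5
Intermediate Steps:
B = -27 (B = -3 - 24 = -27)
o(b) = -27/b
h = 48193/1506 (h = 1/(97 + 1409) + 32 = 1/1506 + 32 = 48193/1506 ≈ 32.001)
(o(55) + h) + 2225 = (-27/55 + 48193/1506) + 2225 = 2609953/82830 + 2225 = 186906703/82830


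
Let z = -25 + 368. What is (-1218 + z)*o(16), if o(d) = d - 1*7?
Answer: -7875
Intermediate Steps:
z = 343
o(d) = -7 + d (o(d) = d - 7 = -7 + d)
(-1218 + z)*o(16) = (-1218 + 343)*(-7 + 16) = -875*9 = -7875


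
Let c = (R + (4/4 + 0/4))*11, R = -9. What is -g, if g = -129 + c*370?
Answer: 32689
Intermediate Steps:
c = -88 (c = (-9 + (4/4 + 0/4))*11 = (-9 + (4*(1/4) + 0*(1/4)))*11 = (-9 + (1 + 0))*11 = (-9 + 1)*11 = -8*11 = -88)
g = -32689 (g = -129 - 88*370 = -129 - 32560 = -32689)
-g = -1*(-32689) = 32689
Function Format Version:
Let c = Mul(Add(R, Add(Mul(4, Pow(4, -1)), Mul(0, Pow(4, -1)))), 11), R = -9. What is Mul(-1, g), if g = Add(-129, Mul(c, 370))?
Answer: 32689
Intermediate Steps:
c = -88 (c = Mul(Add(-9, Add(Mul(4, Pow(4, -1)), Mul(0, Pow(4, -1)))), 11) = Mul(Add(-9, Add(Mul(4, Rational(1, 4)), Mul(0, Rational(1, 4)))), 11) = Mul(Add(-9, Add(1, 0)), 11) = Mul(Add(-9, 1), 11) = Mul(-8, 11) = -88)
g = -32689 (g = Add(-129, Mul(-88, 370)) = Add(-129, -32560) = -32689)
Mul(-1, g) = Mul(-1, -32689) = 32689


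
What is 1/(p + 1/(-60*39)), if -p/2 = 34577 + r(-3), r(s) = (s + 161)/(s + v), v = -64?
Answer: -156780/10841224747 ≈ -1.4461e-5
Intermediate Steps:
r(s) = (161 + s)/(-64 + s) (r(s) = (s + 161)/(s - 64) = (161 + s)/(-64 + s))
p = -4633002/67 (p = -2*(34577 + (161 - 3)/(-64 - 3)) = -2*(34577 + 158/(-67)) = -2*(34577 - 1/67*158) = -2*(34577 - 158/67) = -2*2316501/67 = -4633002/67 ≈ -69149.)
1/(p + 1/(-60*39)) = 1/(-4633002/67 + 1/(-60*39)) = 1/(-4633002/67 + 1/(-2340)) = 1/(-4633002/67 - 1/2340) = 1/(-10841224747/156780) = -156780/10841224747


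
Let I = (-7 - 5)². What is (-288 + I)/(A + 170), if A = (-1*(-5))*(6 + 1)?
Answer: -144/205 ≈ -0.70244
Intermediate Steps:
I = 144 (I = (-12)² = 144)
A = 35 (A = 5*7 = 35)
(-288 + I)/(A + 170) = (-288 + 144)/(35 + 170) = -144/205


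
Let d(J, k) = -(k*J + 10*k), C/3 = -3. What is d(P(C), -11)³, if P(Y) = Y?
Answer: 1331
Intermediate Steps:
C = -9 (C = 3*(-3) = -9)
d(J, k) = -10*k - J*k (d(J, k) = -(J*k + 10*k) = -(10*k + J*k) = -10*k - J*k)
d(P(C), -11)³ = (-1*(-11)*(10 - 9))³ = (-1*(-11)*1)³ = 11³ = 1331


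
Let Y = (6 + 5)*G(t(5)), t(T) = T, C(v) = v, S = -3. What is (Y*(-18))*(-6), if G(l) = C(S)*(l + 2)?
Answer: -24948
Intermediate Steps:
G(l) = -6 - 3*l (G(l) = -3*(l + 2) = -3*(2 + l) = -6 - 3*l)
Y = -231 (Y = (6 + 5)*(-6 - 3*5) = 11*(-6 - 15) = 11*(-21) = -231)
(Y*(-18))*(-6) = -231*(-18)*(-6) = 4158*(-6) = -24948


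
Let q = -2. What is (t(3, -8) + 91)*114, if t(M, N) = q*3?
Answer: 9690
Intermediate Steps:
t(M, N) = -6 (t(M, N) = -2*3 = -6)
(t(3, -8) + 91)*114 = (-6 + 91)*114 = 85*114 = 9690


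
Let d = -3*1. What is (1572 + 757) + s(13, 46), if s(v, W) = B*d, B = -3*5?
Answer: 2374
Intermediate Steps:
B = -15
d = -3
s(v, W) = 45 (s(v, W) = -15*(-3) = 45)
(1572 + 757) + s(13, 46) = (1572 + 757) + 45 = 2329 + 45 = 2374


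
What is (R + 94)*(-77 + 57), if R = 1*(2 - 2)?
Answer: -1880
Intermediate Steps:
R = 0 (R = 1*0 = 0)
(R + 94)*(-77 + 57) = (0 + 94)*(-77 + 57) = 94*(-20) = -1880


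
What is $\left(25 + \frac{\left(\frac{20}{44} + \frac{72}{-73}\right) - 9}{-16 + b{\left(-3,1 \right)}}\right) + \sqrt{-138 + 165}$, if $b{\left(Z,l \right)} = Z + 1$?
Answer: $\frac{184502}{7227} + 3 \sqrt{3} \approx 30.726$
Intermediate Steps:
$b{\left(Z,l \right)} = 1 + Z$
$\left(25 + \frac{\left(\frac{20}{44} + \frac{72}{-73}\right) - 9}{-16 + b{\left(-3,1 \right)}}\right) + \sqrt{-138 + 165} = \left(25 + \frac{\left(\frac{20}{44} + \frac{72}{-73}\right) - 9}{-16 + \left(1 - 3\right)}\right) + \sqrt{-138 + 165} = \left(25 + \frac{\left(20 \cdot \frac{1}{44} + 72 \left(- \frac{1}{73}\right)\right) - 9}{-16 - 2}\right) + \sqrt{27} = \left(25 + \frac{\left(\frac{5}{11} - \frac{72}{73}\right) - 9}{-18}\right) + 3 \sqrt{3} = \left(25 + \left(- \frac{427}{803} - 9\right) \left(- \frac{1}{18}\right)\right) + 3 \sqrt{3} = \left(25 - - \frac{3827}{7227}\right) + 3 \sqrt{3} = \left(25 + \frac{3827}{7227}\right) + 3 \sqrt{3} = \frac{184502}{7227} + 3 \sqrt{3}$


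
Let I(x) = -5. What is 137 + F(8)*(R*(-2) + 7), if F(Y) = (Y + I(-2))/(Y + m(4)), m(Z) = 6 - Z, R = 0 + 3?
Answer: 1373/10 ≈ 137.30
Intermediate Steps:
R = 3
F(Y) = (-5 + Y)/(2 + Y) (F(Y) = (Y - 5)/(Y + (6 - 1*4)) = (-5 + Y)/(Y + (6 - 4)) = (-5 + Y)/(Y + 2) = (-5 + Y)/(2 + Y))
137 + F(8)*(R*(-2) + 7) = 137 + ((-5 + 8)/(2 + 8))*(3*(-2) + 7) = 137 + (3/10)*(-6 + 7) = 137 + ((1/10)*3)*1 = 137 + (3/10)*1 = 137 + 3/10 = 1373/10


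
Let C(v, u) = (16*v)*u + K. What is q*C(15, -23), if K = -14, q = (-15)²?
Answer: -1245150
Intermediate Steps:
q = 225
C(v, u) = -14 + 16*u*v (C(v, u) = (16*v)*u - 14 = 16*u*v - 14 = -14 + 16*u*v)
q*C(15, -23) = 225*(-14 + 16*(-23)*15) = 225*(-14 - 5520) = 225*(-5534) = -1245150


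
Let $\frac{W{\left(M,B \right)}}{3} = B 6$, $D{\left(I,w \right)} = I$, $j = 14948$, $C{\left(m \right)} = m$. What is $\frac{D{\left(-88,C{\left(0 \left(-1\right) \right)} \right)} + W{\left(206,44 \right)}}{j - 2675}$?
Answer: $\frac{704}{12273} \approx 0.057362$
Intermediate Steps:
$W{\left(M,B \right)} = 18 B$ ($W{\left(M,B \right)} = 3 B 6 = 3 \cdot 6 B = 18 B$)
$\frac{D{\left(-88,C{\left(0 \left(-1\right) \right)} \right)} + W{\left(206,44 \right)}}{j - 2675} = \frac{-88 + 18 \cdot 44}{14948 - 2675} = \frac{-88 + 792}{12273} = 704 \cdot \frac{1}{12273} = \frac{704}{12273}$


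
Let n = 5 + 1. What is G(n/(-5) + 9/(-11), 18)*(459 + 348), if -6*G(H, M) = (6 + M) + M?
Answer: -5649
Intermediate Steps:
n = 6
G(H, M) = -1 - M/3 (G(H, M) = -((6 + M) + M)/6 = -(6 + 2*M)/6 = -1 - M/3)
G(n/(-5) + 9/(-11), 18)*(459 + 348) = (-1 - ⅓*18)*(459 + 348) = (-1 - 6)*807 = -7*807 = -5649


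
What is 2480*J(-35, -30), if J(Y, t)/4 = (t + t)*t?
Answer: 17856000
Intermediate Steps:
J(Y, t) = 8*t**2 (J(Y, t) = 4*((t + t)*t) = 4*((2*t)*t) = 4*(2*t**2) = 8*t**2)
2480*J(-35, -30) = 2480*(8*(-30)**2) = 2480*(8*900) = 2480*7200 = 17856000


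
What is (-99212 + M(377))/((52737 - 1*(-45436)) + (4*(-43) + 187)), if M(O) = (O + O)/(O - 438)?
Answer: -3026343/2994734 ≈ -1.0106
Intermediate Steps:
M(O) = 2*O/(-438 + O) (M(O) = (2*O)/(-438 + O) = 2*O/(-438 + O))
(-99212 + M(377))/((52737 - 1*(-45436)) + (4*(-43) + 187)) = (-99212 + 2*377/(-438 + 377))/((52737 - 1*(-45436)) + (4*(-43) + 187)) = (-99212 + 2*377/(-61))/((52737 + 45436) + (-172 + 187)) = (-99212 + 2*377*(-1/61))/(98173 + 15) = (-99212 - 754/61)/98188 = -6052686/61*1/98188 = -3026343/2994734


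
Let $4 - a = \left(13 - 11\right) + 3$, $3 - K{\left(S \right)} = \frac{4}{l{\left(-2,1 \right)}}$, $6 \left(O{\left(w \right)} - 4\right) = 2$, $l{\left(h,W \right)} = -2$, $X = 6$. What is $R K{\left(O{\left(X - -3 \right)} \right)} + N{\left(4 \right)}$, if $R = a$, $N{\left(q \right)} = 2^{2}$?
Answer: $-1$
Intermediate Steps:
$N{\left(q \right)} = 4$
$O{\left(w \right)} = \frac{13}{3}$ ($O{\left(w \right)} = 4 + \frac{1}{6} \cdot 2 = 4 + \frac{1}{3} = \frac{13}{3}$)
$K{\left(S \right)} = 5$ ($K{\left(S \right)} = 3 - \frac{4}{-2} = 3 - 4 \left(- \frac{1}{2}\right) = 3 - -2 = 3 + 2 = 5$)
$a = -1$ ($a = 4 - \left(\left(13 - 11\right) + 3\right) = 4 - \left(2 + 3\right) = 4 - 5 = -1$)
$R = -1$
$R K{\left(O{\left(X - -3 \right)} \right)} + N{\left(4 \right)} = \left(-1\right) 5 + 4 = -5 + 4 = -1$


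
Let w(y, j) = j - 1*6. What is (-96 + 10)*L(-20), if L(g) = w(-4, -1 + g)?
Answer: 2322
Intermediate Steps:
w(y, j) = -6 + j (w(y, j) = j - 6 = -6 + j)
L(g) = -7 + g (L(g) = -6 + (-1 + g) = -7 + g)
(-96 + 10)*L(-20) = (-96 + 10)*(-7 - 20) = -86*(-27) = 2322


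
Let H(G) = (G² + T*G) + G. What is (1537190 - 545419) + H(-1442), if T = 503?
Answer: 2344367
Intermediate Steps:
H(G) = G² + 504*G (H(G) = (G² + 503*G) + G = G² + 504*G)
(1537190 - 545419) + H(-1442) = (1537190 - 545419) - 1442*(504 - 1442) = 991771 - 1442*(-938) = 991771 + 1352596 = 2344367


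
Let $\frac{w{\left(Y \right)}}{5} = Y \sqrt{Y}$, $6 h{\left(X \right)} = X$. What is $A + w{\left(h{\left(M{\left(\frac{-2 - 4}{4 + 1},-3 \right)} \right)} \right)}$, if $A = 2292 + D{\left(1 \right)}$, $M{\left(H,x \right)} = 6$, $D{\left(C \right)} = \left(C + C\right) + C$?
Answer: $2300$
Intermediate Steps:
$D{\left(C \right)} = 3 C$ ($D{\left(C \right)} = 2 C + C = 3 C$)
$h{\left(X \right)} = \frac{X}{6}$
$w{\left(Y \right)} = 5 Y^{\frac{3}{2}}$ ($w{\left(Y \right)} = 5 Y \sqrt{Y} = 5 Y^{\frac{3}{2}}$)
$A = 2295$ ($A = 2292 + 3 \cdot 1 = 2292 + 3 = 2295$)
$A + w{\left(h{\left(M{\left(\frac{-2 - 4}{4 + 1},-3 \right)} \right)} \right)} = 2295 + 5 \left(\frac{1}{6} \cdot 6\right)^{\frac{3}{2}} = 2295 + 5 \cdot 1^{\frac{3}{2}} = 2295 + 5 \cdot 1 = 2295 + 5 = 2300$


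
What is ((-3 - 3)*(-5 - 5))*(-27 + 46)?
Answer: 1140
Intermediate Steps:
((-3 - 3)*(-5 - 5))*(-27 + 46) = -6*(-10)*19 = 60*19 = 1140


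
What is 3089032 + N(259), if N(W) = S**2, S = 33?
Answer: 3090121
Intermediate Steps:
N(W) = 1089 (N(W) = 33**2 = 1089)
3089032 + N(259) = 3089032 + 1089 = 3090121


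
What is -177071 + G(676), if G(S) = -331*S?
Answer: -400827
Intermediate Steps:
-177071 + G(676) = -177071 - 331*676 = -177071 - 223756 = -400827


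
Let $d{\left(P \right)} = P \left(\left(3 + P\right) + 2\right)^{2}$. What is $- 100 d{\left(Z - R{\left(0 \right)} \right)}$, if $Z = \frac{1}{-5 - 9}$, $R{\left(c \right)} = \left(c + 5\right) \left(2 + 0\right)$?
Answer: $\frac{17769525}{686} \approx 25903.0$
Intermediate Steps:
$R{\left(c \right)} = 10 + 2 c$ ($R{\left(c \right)} = \left(5 + c\right) 2 = 10 + 2 c$)
$Z = - \frac{1}{14}$ ($Z = \frac{1}{-14} = - \frac{1}{14} \approx -0.071429$)
$d{\left(P \right)} = P \left(5 + P\right)^{2}$
$- 100 d{\left(Z - R{\left(0 \right)} \right)} = - 100 \left(- \frac{1}{14} - \left(10 + 2 \cdot 0\right)\right) \left(5 - \left(\frac{141}{14} + 0\right)\right)^{2} = - 100 \left(- \frac{1}{14} - \left(10 + 0\right)\right) \left(5 - \frac{141}{14}\right)^{2} = - 100 \left(- \frac{1}{14} - 10\right) \left(5 - \frac{141}{14}\right)^{2} = - 100 \left(- \frac{141 \left(5 - \frac{141}{14}\right)^{2}}{14}\right) = - 100 \left(- \frac{141 \left(- \frac{71}{14}\right)^{2}}{14}\right) = - 100 \left(\left(- \frac{141}{14}\right) \frac{5041}{196}\right) = \left(-100\right) \left(- \frac{710781}{2744}\right) = \frac{17769525}{686}$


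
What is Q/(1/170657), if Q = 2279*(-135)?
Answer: -52505185905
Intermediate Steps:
Q = -307665
Q/(1/170657) = -307665/(1/170657) = -307665/1/170657 = -307665*170657 = -52505185905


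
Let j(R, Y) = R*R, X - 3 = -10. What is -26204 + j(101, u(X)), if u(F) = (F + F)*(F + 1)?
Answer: -16003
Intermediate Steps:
X = -7 (X = 3 - 10 = -7)
u(F) = 2*F*(1 + F) (u(F) = (2*F)*(1 + F) = 2*F*(1 + F))
j(R, Y) = R²
-26204 + j(101, u(X)) = -26204 + 101² = -26204 + 10201 = -16003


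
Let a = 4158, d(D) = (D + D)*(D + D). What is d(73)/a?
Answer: 10658/2079 ≈ 5.1265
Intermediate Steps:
d(D) = 4*D² (d(D) = (2*D)*(2*D) = 4*D²)
d(73)/a = (4*73²)/4158 = (4*5329)*(1/4158) = 21316*(1/4158) = 10658/2079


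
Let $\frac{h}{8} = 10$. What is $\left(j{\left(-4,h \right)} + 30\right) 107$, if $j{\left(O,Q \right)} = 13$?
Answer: $4601$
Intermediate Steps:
$h = 80$ ($h = 8 \cdot 10 = 80$)
$\left(j{\left(-4,h \right)} + 30\right) 107 = \left(13 + 30\right) 107 = 43 \cdot 107 = 4601$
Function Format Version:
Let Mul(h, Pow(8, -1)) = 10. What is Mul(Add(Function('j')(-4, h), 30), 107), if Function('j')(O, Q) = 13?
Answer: 4601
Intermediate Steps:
h = 80 (h = Mul(8, 10) = 80)
Mul(Add(Function('j')(-4, h), 30), 107) = Mul(Add(13, 30), 107) = Mul(43, 107) = 4601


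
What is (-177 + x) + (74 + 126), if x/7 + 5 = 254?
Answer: 1766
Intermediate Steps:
x = 1743 (x = -35 + 7*254 = -35 + 1778 = 1743)
(-177 + x) + (74 + 126) = (-177 + 1743) + (74 + 126) = 1566 + 200 = 1766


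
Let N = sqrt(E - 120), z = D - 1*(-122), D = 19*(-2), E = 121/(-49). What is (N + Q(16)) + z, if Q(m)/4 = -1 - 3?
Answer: 68 + I*sqrt(6001)/7 ≈ 68.0 + 11.067*I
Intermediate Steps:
E = -121/49 (E = 121*(-1/49) = -121/49 ≈ -2.4694)
Q(m) = -16 (Q(m) = 4*(-1 - 3) = 4*(-4) = -16)
D = -38
z = 84 (z = -38 - 1*(-122) = -38 + 122 = 84)
N = I*sqrt(6001)/7 (N = sqrt(-121/49 - 120) = sqrt(-6001/49) = I*sqrt(6001)/7 ≈ 11.067*I)
(N + Q(16)) + z = (I*sqrt(6001)/7 - 16) + 84 = (-16 + I*sqrt(6001)/7) + 84 = 68 + I*sqrt(6001)/7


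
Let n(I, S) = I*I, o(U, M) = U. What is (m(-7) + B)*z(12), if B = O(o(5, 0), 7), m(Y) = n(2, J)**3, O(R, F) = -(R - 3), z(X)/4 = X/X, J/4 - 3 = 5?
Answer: 248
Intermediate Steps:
J = 32 (J = 12 + 4*5 = 12 + 20 = 32)
z(X) = 4 (z(X) = 4*(X/X) = 4*1 = 4)
O(R, F) = 3 - R (O(R, F) = -(-3 + R) = 3 - R)
n(I, S) = I**2
m(Y) = 64 (m(Y) = (2**2)**3 = 4**3 = 64)
B = -2 (B = 3 - 1*5 = 3 - 5 = -2)
(m(-7) + B)*z(12) = (64 - 2)*4 = 62*4 = 248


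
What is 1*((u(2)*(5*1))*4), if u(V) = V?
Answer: 40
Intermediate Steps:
1*((u(2)*(5*1))*4) = 1*((2*(5*1))*4) = 1*((2*5)*4) = 1*(10*4) = 1*40 = 40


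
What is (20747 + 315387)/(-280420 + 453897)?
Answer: 336134/173477 ≈ 1.9376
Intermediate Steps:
(20747 + 315387)/(-280420 + 453897) = 336134/173477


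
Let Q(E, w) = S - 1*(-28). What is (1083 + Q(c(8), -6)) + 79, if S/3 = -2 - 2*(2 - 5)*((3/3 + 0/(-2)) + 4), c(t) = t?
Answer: 1274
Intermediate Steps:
S = 84 (S = 3*(-2 - 2*(2 - 5)*((3/3 + 0/(-2)) + 4)) = 3*(-2 - (-6)*((3*(1/3) + 0*(-1/2)) + 4)) = 3*(-2 - (-6)*((1 + 0) + 4)) = 3*(-2 - (-6)*(1 + 4)) = 3*(-2 - (-6)*5) = 3*(-2 - 2*(-15)) = 3*(-2 + 30) = 3*28 = 84)
Q(E, w) = 112 (Q(E, w) = 84 - 1*(-28) = 84 + 28 = 112)
(1083 + Q(c(8), -6)) + 79 = (1083 + 112) + 79 = 1195 + 79 = 1274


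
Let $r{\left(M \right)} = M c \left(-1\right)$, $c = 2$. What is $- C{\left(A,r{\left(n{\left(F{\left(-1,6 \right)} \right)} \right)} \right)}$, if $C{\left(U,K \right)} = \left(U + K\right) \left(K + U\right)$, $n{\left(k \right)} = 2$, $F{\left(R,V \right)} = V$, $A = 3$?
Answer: $-1$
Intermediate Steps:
$r{\left(M \right)} = - 2 M$ ($r{\left(M \right)} = M 2 \left(-1\right) = 2 M \left(-1\right) = - 2 M$)
$C{\left(U,K \right)} = \left(K + U\right)^{2}$ ($C{\left(U,K \right)} = \left(K + U\right) \left(K + U\right) = \left(K + U\right)^{2}$)
$- C{\left(A,r{\left(n{\left(F{\left(-1,6 \right)} \right)} \right)} \right)} = - \left(\left(-2\right) 2 + 3\right)^{2} = - \left(-4 + 3\right)^{2} = - \left(-1\right)^{2} = \left(-1\right) 1 = -1$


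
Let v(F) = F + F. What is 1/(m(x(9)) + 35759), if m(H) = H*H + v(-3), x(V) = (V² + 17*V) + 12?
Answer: 1/96269 ≈ 1.0388e-5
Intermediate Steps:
v(F) = 2*F
x(V) = 12 + V² + 17*V
m(H) = -6 + H² (m(H) = H*H + 2*(-3) = H² - 6 = -6 + H²)
1/(m(x(9)) + 35759) = 1/((-6 + (12 + 9² + 17*9)²) + 35759) = 1/((-6 + (12 + 81 + 153)²) + 35759) = 1/((-6 + 246²) + 35759) = 1/((-6 + 60516) + 35759) = 1/(60510 + 35759) = 1/96269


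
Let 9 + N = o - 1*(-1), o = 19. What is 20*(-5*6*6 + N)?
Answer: -3380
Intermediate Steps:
N = 11 (N = -9 + (19 - 1*(-1)) = -9 + (19 + 1) = -9 + 20 = 11)
20*(-5*6*6 + N) = 20*(-5*6*6 + 11) = 20*(-30*6 + 11) = 20*(-180 + 11) = 20*(-169) = -3380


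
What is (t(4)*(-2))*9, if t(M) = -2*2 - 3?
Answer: 126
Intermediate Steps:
t(M) = -7 (t(M) = -4 - 3 = -7)
(t(4)*(-2))*9 = -7*(-2)*9 = 14*9 = 126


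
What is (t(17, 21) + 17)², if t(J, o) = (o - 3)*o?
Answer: 156025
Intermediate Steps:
t(J, o) = o*(-3 + o) (t(J, o) = (-3 + o)*o = o*(-3 + o))
(t(17, 21) + 17)² = (21*(-3 + 21) + 17)² = (21*18 + 17)² = (378 + 17)² = 395² = 156025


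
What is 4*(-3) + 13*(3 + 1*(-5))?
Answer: -38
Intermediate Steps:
4*(-3) + 13*(3 + 1*(-5)) = -12 + 13*(3 - 5) = -12 + 13*(-2) = -12 - 26 = -38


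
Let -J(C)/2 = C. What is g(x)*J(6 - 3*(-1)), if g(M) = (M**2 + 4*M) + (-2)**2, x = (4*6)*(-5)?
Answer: -250632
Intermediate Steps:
J(C) = -2*C
x = -120 (x = 24*(-5) = -120)
g(M) = 4 + M**2 + 4*M (g(M) = (M**2 + 4*M) + 4 = 4 + M**2 + 4*M)
g(x)*J(6 - 3*(-1)) = (4 + (-120)**2 + 4*(-120))*(-2*(6 - 3*(-1))) = (4 + 14400 - 480)*(-2*(6 + 3)) = 13924*(-2*9) = 13924*(-18) = -250632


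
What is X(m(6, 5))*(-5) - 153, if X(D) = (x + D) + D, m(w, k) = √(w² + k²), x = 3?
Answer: -168 - 10*√61 ≈ -246.10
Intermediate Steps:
m(w, k) = √(k² + w²)
X(D) = 3 + 2*D (X(D) = (3 + D) + D = 3 + 2*D)
X(m(6, 5))*(-5) - 153 = (3 + 2*√(5² + 6²))*(-5) - 153 = (3 + 2*√(25 + 36))*(-5) - 153 = (3 + 2*√61)*(-5) - 153 = (-15 - 10*√61) - 153 = -168 - 10*√61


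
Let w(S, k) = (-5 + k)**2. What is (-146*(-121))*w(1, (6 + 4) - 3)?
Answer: 70664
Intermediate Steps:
(-146*(-121))*w(1, (6 + 4) - 3) = (-146*(-121))*(-5 + ((6 + 4) - 3))**2 = 17666*(-5 + (10 - 3))**2 = 17666*(-5 + 7)**2 = 17666*2**2 = 17666*4 = 70664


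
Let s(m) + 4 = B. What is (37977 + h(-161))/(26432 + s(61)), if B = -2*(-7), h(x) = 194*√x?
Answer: 12659/8814 + 97*I*√161/13221 ≈ 1.4362 + 0.093094*I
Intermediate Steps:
B = 14
s(m) = 10 (s(m) = -4 + 14 = 10)
(37977 + h(-161))/(26432 + s(61)) = (37977 + 194*√(-161))/(26432 + 10) = (37977 + 194*(I*√161))/26442 = (37977 + 194*I*√161)*(1/26442) = 12659/8814 + 97*I*√161/13221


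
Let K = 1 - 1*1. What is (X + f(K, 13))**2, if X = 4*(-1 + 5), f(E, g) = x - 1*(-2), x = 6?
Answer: 576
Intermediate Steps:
K = 0 (K = 1 - 1 = 0)
f(E, g) = 8 (f(E, g) = 6 - 1*(-2) = 6 + 2 = 8)
X = 16 (X = 4*4 = 16)
(X + f(K, 13))**2 = (16 + 8)**2 = 24**2 = 576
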